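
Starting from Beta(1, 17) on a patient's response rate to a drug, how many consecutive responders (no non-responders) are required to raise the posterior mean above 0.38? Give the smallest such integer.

k = 10

After k responders and 0 non-responders the posterior is Beta(1+k, 17), with mean (1+k)/(1+17+k).
Set (1+k)/(18+k) > 0.38 and solve: k > (0.38·18 − 1)/(1 − 0.38) = 9.419.
The smallest integer exceeding 9.419 is 10, and checking k=10: (11)/(28) = 0.3929 > 0.38.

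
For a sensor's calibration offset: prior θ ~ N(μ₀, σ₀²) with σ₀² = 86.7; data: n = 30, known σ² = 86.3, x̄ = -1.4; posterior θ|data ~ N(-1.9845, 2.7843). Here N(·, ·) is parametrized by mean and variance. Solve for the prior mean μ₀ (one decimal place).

The posterior mean is a precision-weighted average: μ_n = (τ₀μ₀ + τ_data·x̄)/(τ₀+τ_data), with τ₀=1/σ₀² and τ_data=n/σ².
Here τ₀ = 1/86.7 = 0.011534 and τ_data = 30/86.3 = 0.347625, so τ_n = 0.359159.
Rearranging for μ₀: μ₀ = (μ_n·τ_n − τ_data·x̄)/τ₀ = (-1.9845·0.359159 − 0.347625·-1.4) / 0.011534 = -0.226076/0.011534 ≈ -19.6.

μ₀ = -19.6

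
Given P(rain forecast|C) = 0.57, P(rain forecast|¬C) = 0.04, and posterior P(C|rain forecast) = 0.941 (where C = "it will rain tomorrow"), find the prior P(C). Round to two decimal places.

P(C) = 0.53

Bayes' rule in odds form gives O(C|E) = O(C)·[P(E|C)/P(E|¬C)], hence O(C) = O(C|E)/LR.
Posterior odds = 0.941/(1−0.941) = 15.9492. LR = 0.57/0.04 = 14.2500.
Prior odds = 15.9492/14.2500 = 1.1192, so P(C) = 1.1192/(1+1.1192) ≈ 0.53.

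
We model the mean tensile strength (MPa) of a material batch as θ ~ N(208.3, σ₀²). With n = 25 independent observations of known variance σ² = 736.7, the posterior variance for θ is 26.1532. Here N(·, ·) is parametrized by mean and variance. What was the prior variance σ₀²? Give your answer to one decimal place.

Posterior precision equals prior precision plus data precision: 1/σ_n² = 1/σ₀² + n/σ².
So 1/σ₀² = 1/26.1532 − 25/736.7 = 0.038236 − 0.033935 = 0.004301.
Hence σ₀² = 1/0.004301 ≈ 232.5.

σ₀² = 232.5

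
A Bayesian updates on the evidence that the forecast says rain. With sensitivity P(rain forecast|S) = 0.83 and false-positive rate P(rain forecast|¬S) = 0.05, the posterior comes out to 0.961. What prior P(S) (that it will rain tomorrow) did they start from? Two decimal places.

In odds form, posterior odds = prior odds × likelihood ratio, so prior odds = posterior odds ÷ LR.
Posterior odds = 0.961/(1−0.961) = 24.6410. LR = 0.83/0.05 = 16.6000.
Prior odds = 24.6410/16.6000 = 1.4844, so P(S) = 1.4844/(1+1.4844) ≈ 0.60.

P(S) = 0.60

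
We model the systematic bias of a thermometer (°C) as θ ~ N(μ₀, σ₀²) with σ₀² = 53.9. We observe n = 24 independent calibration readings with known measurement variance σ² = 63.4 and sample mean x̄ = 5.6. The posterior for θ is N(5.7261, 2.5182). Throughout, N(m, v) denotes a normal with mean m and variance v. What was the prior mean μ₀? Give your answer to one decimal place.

The posterior mean is a precision-weighted average: μ_n = (τ₀μ₀ + τ_data·x̄)/(τ₀+τ_data), with τ₀=1/σ₀² and τ_data=n/σ².
Here τ₀ = 1/53.9 = 0.018553 and τ_data = 24/63.4 = 0.378549, so τ_n = 0.397102.
Rearranging for μ₀: μ₀ = (μ_n·τ_n − τ_data·x̄)/τ₀ = (5.7261·0.397102 − 0.378549·5.6) / 0.018553 = 0.153971/0.018553 ≈ 8.3.

μ₀ = 8.3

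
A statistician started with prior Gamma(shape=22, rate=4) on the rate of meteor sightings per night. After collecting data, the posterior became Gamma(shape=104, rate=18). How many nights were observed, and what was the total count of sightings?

Gamma–Poisson conjugacy: posterior shape = α + Σxᵢ, posterior rate = β + n.
Matching: Σxᵢ = 104 − 22 = 82 and n = 18 − 4 = 14.

n = 14 nights with total 82 sightings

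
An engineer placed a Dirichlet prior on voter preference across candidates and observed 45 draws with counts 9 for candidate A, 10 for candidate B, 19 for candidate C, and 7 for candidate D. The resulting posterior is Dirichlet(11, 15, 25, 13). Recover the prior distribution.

Dirichlet(2, 5, 6, 6)

For a Dirichlet(α) prior with multinomial counts c, the posterior is Dirichlet(α + c) componentwise.
Subtract each count from the matching posterior parameter: 11−9=2, 15−10=5, 25−19=6, 13−7=6.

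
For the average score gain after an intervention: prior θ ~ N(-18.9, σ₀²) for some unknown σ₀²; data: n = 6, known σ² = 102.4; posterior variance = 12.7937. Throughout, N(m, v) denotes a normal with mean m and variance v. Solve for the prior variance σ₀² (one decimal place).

Posterior precision equals prior precision plus data precision: 1/σ_n² = 1/σ₀² + n/σ².
So 1/σ₀² = 1/12.7937 − 6/102.4 = 0.078163 − 0.058594 = 0.019569.
Hence σ₀² = 1/0.019569 ≈ 51.1.

σ₀² = 51.1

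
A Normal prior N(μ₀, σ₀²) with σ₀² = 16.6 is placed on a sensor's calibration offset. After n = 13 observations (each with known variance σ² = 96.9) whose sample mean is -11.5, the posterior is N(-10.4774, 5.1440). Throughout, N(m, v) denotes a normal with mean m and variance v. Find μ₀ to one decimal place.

μ₀ = -8.2

The posterior mean is a precision-weighted average: μ_n = (τ₀μ₀ + τ_data·x̄)/(τ₀+τ_data), with τ₀=1/σ₀² and τ_data=n/σ².
Here τ₀ = 1/16.6 = 0.060241 and τ_data = 13/96.9 = 0.134159, so τ_n = 0.194400.
Rearranging for μ₀: μ₀ = (μ_n·τ_n − τ_data·x̄)/τ₀ = (-10.4774·0.194400 − 0.134159·-11.5) / 0.060241 = -0.493978/0.060241 ≈ -8.2.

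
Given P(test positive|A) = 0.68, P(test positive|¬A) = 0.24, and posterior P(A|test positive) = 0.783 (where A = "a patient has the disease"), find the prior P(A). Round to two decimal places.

In odds form, posterior odds = prior odds × likelihood ratio, so prior odds = posterior odds ÷ LR.
Posterior odds = 0.783/(1−0.783) = 3.6083. LR = 0.68/0.24 = 2.8333.
Prior odds = 3.6083/2.8333 = 1.2735, so P(A) = 1.2735/(1+1.2735) ≈ 0.56.

P(A) = 0.56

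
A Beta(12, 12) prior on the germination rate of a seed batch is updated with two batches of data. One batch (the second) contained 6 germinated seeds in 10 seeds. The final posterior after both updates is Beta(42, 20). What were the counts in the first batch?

Because Beta–binomial updating is additive in the counts, the combined data contributed (α_post−α_prior, β_post−β_prior) successes and failures.
Total across both batches: 42−12=30 germinated seeds, 20−12=8 non-germinating seeds.
Subtract the second batch: 30−6=24 germinated seeds and 8−4=4 non-germinating seeds.

24 germinated seeds and 4 non-germinating seeds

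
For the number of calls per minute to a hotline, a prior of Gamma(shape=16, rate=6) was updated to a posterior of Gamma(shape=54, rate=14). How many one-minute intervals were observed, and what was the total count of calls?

n = 8 one-minute intervals with total 38 calls

A Gamma(α, β) prior (rate parametrization) on a Poisson rate with n observations summing to S gives posterior Gamma(α+S, β+n).
Matching: Σxᵢ = 54 − 16 = 38 and n = 14 − 6 = 8.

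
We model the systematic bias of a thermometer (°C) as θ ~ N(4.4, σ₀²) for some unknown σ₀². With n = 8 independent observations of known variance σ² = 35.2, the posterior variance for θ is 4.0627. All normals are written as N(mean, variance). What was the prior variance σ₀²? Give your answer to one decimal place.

σ₀² = 53.0

Posterior precision equals prior precision plus data precision: 1/σ_n² = 1/σ₀² + n/σ².
So 1/σ₀² = 1/4.0627 − 8/35.2 = 0.246142 − 0.227273 = 0.018869.
Hence σ₀² = 1/0.018869 ≈ 53.0.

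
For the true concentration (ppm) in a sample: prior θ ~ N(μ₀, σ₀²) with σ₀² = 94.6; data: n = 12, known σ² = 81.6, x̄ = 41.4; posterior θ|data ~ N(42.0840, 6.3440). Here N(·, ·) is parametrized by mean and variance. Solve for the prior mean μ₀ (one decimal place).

μ₀ = 51.6

With known observation variance, the Normal–Normal posterior has precision τ_n = τ₀ + n/σ² and mean μ_n = (τ₀μ₀ + (n/σ²)x̄)/τ_n.
Here τ₀ = 1/94.6 = 0.010571 and τ_data = 12/81.6 = 0.147059, so τ_n = 0.157630.
Rearranging for μ₀: μ₀ = (μ_n·τ_n − τ_data·x̄)/τ₀ = (42.0840·0.157630 − 0.147059·41.4) / 0.010571 = 0.545458/0.010571 ≈ 51.6.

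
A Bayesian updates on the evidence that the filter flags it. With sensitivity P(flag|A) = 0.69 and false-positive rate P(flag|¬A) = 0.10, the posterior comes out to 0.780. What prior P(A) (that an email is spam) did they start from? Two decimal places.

In odds form, posterior odds = prior odds × likelihood ratio, so prior odds = posterior odds ÷ LR.
Posterior odds = 0.780/(1−0.780) = 3.5455. LR = 0.69/0.10 = 6.9000.
Prior odds = 3.5455/6.9000 = 0.5138, so P(A) = 0.5138/(1+0.5138) ≈ 0.34.

P(A) = 0.34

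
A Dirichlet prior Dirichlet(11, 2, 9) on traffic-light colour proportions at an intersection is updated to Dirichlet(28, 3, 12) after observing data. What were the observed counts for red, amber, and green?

counts (17, 1, 3)

For a Dirichlet(α) prior with multinomial counts c, the posterior is Dirichlet(α + c) componentwise.
Counts are posterior − prior componentwise: 28−11=17, 3−2=1, 12−9=3.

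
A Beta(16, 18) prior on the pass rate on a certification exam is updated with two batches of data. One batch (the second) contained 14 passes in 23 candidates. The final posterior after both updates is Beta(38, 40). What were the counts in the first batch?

8 passes and 13 failures

Sequential conjugate updates are equivalent to a single update on the pooled data, so total successes = posterior α − prior α and total failures = posterior β − prior β.
Total across both batches: 38−16=22 passes, 40−18=22 failures.
Subtract the second batch: 22−14=8 passes and 22−9=13 failures.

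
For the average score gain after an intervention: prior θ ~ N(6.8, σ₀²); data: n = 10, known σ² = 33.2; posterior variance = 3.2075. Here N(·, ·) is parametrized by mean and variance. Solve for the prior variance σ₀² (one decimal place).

For the Normal–Normal model with known σ², precisions add: τ_n = τ₀ + n/σ².
So 1/σ₀² = 1/3.2075 − 10/33.2 = 0.311769 − 0.301205 = 0.010564.
Hence σ₀² = 1/0.010564 ≈ 94.7.

σ₀² = 94.7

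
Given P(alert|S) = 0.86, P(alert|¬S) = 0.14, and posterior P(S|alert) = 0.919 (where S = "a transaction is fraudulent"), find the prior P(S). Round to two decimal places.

P(S) = 0.65

In odds form, posterior odds = prior odds × likelihood ratio, so prior odds = posterior odds ÷ LR.
Posterior odds = 0.919/(1−0.919) = 11.3457. LR = 0.86/0.14 = 6.1429.
Prior odds = 11.3457/6.1429 = 1.8470, so P(S) = 1.8470/(1+1.8470) ≈ 0.65.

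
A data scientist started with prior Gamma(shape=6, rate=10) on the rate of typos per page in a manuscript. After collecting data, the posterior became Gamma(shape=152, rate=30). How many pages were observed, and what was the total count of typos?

n = 20 pages with total 146 typos

Gamma–Poisson conjugacy: posterior shape = α + Σxᵢ, posterior rate = β + n.
Matching: Σxᵢ = 152 − 6 = 146 and n = 30 − 10 = 20.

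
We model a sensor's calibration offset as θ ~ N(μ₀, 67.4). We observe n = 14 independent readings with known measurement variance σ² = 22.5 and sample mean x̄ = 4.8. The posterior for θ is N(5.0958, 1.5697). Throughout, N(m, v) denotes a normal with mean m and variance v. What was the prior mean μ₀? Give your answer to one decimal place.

μ₀ = 17.5

The posterior mean is a precision-weighted average: μ_n = (τ₀μ₀ + τ_data·x̄)/(τ₀+τ_data), with τ₀=1/σ₀² and τ_data=n/σ².
Here τ₀ = 1/67.4 = 0.014837 and τ_data = 14/22.5 = 0.622222, so τ_n = 0.637059.
Rearranging for μ₀: μ₀ = (μ_n·τ_n − τ_data·x̄)/τ₀ = (5.0958·0.637059 − 0.622222·4.8) / 0.014837 = 0.259660/0.014837 ≈ 17.5.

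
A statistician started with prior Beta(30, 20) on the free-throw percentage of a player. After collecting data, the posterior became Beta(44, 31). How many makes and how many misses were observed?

A Beta(α, β) prior with s successes and f failures in binomial data gives a Beta(α+s, β+f) posterior.
So s = 44 − 30 = 14 and f = 31 − 20 = 11.

14 makes and 11 misses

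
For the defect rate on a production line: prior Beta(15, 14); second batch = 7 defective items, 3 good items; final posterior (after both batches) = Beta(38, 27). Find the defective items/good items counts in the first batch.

Sequential conjugate updates are equivalent to a single update on the pooled data, so total successes = posterior α − prior α and total failures = posterior β − prior β.
Total across both batches: 38−15=23 defective items, 27−14=13 good items.
Subtract the second batch: 23−7=16 defective items and 13−3=10 good items.

16 defective items and 10 good items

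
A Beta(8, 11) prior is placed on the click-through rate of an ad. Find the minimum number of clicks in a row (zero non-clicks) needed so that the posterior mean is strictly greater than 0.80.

k = 37

After k clicks and 0 non-clicks the posterior is Beta(8+k, 11), with mean (8+k)/(8+11+k).
Set (8+k)/(19+k) > 0.80 and solve: k > (0.80·19 − 8)/(1 − 0.80) = 36.000.
The smallest integer exceeding 36.000 is 37, and checking k=37: (45)/(56) = 0.8036 > 0.80.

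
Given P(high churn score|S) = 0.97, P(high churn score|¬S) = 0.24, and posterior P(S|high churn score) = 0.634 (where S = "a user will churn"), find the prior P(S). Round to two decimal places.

P(S) = 0.30

In odds form, posterior odds = prior odds × likelihood ratio, so prior odds = posterior odds ÷ LR.
Posterior odds = 0.634/(1−0.634) = 1.7322. LR = 0.97/0.24 = 4.0417.
Prior odds = 1.7322/4.0417 = 0.4286, so P(S) = 0.4286/(1+0.4286) ≈ 0.30.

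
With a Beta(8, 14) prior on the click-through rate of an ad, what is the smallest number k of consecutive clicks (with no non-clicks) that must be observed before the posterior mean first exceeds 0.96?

After k clicks and 0 non-clicks the posterior is Beta(8+k, 14), with mean (8+k)/(8+14+k).
Set (8+k)/(22+k) > 0.96 and solve: k > (0.96·22 − 8)/(1 − 0.96) = 328.000.
The smallest integer exceeding 328.000 is 329.

k = 329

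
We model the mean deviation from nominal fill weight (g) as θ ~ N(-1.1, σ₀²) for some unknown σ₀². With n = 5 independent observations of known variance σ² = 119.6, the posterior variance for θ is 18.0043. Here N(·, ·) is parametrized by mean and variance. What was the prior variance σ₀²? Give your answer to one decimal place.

For the Normal–Normal model with known σ², precisions add: τ_n = τ₀ + n/σ².
So 1/σ₀² = 1/18.0043 − 5/119.6 = 0.055542 − 0.041806 = 0.013736.
Hence σ₀² = 1/0.013736 ≈ 72.8.

σ₀² = 72.8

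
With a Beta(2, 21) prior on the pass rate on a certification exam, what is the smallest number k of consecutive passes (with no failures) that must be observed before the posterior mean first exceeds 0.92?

k = 240

After k passes and 0 failures the posterior is Beta(2+k, 21), with mean (2+k)/(2+21+k).
Set (2+k)/(23+k) > 0.92 and solve: k > (0.92·23 − 2)/(1 − 0.92) = 239.500.
The smallest integer exceeding 239.500 is 240, and checking k=240: (242)/(263) = 0.9202 > 0.92.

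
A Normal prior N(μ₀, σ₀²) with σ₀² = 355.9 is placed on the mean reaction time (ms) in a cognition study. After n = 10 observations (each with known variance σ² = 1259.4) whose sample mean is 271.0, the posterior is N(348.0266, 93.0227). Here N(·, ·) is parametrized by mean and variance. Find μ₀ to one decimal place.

μ₀ = 565.7

The posterior mean is a precision-weighted average: μ_n = (τ₀μ₀ + τ_data·x̄)/(τ₀+τ_data), with τ₀=1/σ₀² and τ_data=n/σ².
Here τ₀ = 1/355.9 = 0.002810 and τ_data = 10/1259.4 = 0.007940, so τ_n = 0.010750.
Rearranging for μ₀: μ₀ = (μ_n·τ_n − τ_data·x̄)/τ₀ = (348.0266·0.010750 − 0.007940·271.0) / 0.002810 = 1.589546/0.002810 ≈ 565.7.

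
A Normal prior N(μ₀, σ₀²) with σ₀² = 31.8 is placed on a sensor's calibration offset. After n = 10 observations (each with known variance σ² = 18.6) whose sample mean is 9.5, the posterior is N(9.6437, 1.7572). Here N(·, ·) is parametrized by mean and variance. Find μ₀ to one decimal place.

The posterior mean is a precision-weighted average: μ_n = (τ₀μ₀ + τ_data·x̄)/(τ₀+τ_data), with τ₀=1/σ₀² and τ_data=n/σ².
Here τ₀ = 1/31.8 = 0.031447 and τ_data = 10/18.6 = 0.537634, so τ_n = 0.569081.
Rearranging for μ₀: μ₀ = (μ_n·τ_n − τ_data·x̄)/τ₀ = (9.6437·0.569081 − 0.537634·9.5) / 0.031447 = 0.380523/0.031447 ≈ 12.1.

μ₀ = 12.1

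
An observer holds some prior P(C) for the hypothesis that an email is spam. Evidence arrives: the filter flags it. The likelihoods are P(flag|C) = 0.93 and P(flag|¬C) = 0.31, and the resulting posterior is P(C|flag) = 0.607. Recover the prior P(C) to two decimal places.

P(C) = 0.34

Bayes' rule in odds form gives O(C|E) = O(C)·[P(E|C)/P(E|¬C)], hence O(C) = O(C|E)/LR.
Posterior odds = 0.607/(1−0.607) = 1.5445. LR = 0.93/0.31 = 3.0000.
Prior odds = 1.5445/3.0000 = 0.5148, so P(C) = 0.5148/(1+0.5148) ≈ 0.34.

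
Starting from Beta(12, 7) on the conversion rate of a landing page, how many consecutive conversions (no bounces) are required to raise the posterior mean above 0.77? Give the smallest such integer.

After k conversions and 0 bounces the posterior is Beta(12+k, 7), with mean (12+k)/(12+7+k).
Set (12+k)/(19+k) > 0.77 and solve: k > (0.77·19 − 12)/(1 − 0.77) = 11.435.
The smallest integer exceeding 11.435 is 12, and checking k=12: (24)/(31) = 0.7742 > 0.77.

k = 12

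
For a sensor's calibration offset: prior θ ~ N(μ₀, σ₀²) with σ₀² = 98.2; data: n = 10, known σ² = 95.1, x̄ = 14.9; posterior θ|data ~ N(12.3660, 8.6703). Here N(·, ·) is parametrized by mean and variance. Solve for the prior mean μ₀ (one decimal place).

The posterior mean is a precision-weighted average: μ_n = (τ₀μ₀ + τ_data·x̄)/(τ₀+τ_data), with τ₀=1/σ₀² and τ_data=n/σ².
Here τ₀ = 1/98.2 = 0.010183 and τ_data = 10/95.1 = 0.105152, so τ_n = 0.115335.
Rearranging for μ₀: μ₀ = (μ_n·τ_n − τ_data·x̄)/τ₀ = (12.3660·0.115335 − 0.105152·14.9) / 0.010183 = -0.140532/0.010183 ≈ -13.8.

μ₀ = -13.8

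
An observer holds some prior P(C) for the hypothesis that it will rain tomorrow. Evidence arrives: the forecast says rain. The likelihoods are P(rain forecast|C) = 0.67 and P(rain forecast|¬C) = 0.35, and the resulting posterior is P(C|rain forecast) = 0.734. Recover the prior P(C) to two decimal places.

In odds form, posterior odds = prior odds × likelihood ratio, so prior odds = posterior odds ÷ LR.
Posterior odds = 0.734/(1−0.734) = 2.7594. LR = 0.67/0.35 = 1.9143.
Prior odds = 2.7594/1.9143 = 1.4415, so P(C) = 1.4415/(1+1.4415) ≈ 0.59.

P(C) = 0.59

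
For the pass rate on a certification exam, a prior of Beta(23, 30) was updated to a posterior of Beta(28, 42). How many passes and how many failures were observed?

A Beta(α, β) prior with s successes and f failures in binomial data gives a Beta(α+s, β+f) posterior.
Match parameters: s=28−23=5, f=42−30=12.

5 passes and 12 failures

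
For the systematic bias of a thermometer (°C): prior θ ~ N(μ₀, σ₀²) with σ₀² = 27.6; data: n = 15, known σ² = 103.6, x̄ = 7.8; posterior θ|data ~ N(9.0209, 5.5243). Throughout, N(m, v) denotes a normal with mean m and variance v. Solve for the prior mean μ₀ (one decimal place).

The posterior mean is a precision-weighted average: μ_n = (τ₀μ₀ + τ_data·x̄)/(τ₀+τ_data), with τ₀=1/σ₀² and τ_data=n/σ².
Here τ₀ = 1/27.6 = 0.036232 and τ_data = 15/103.6 = 0.144788, so τ_n = 0.181020.
Rearranging for μ₀: μ₀ = (μ_n·τ_n − τ_data·x̄)/τ₀ = (9.0209·0.181020 − 0.144788·7.8) / 0.036232 = 0.503617/0.036232 ≈ 13.9.

μ₀ = 13.9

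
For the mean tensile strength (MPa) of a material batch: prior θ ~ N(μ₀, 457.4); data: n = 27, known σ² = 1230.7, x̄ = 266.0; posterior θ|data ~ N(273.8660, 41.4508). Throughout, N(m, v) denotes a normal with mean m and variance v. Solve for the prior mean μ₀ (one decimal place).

With known observation variance, the Normal–Normal posterior has precision τ_n = τ₀ + n/σ² and mean μ_n = (τ₀μ₀ + (n/σ²)x̄)/τ_n.
Here τ₀ = 1/457.4 = 0.002186 and τ_data = 27/1230.7 = 0.021939, so τ_n = 0.024125.
Rearranging for μ₀: μ₀ = (μ_n·τ_n − τ_data·x̄)/τ₀ = (273.8660·0.024125 − 0.021939·266.0) / 0.002186 = 0.771243/0.002186 ≈ 352.8.

μ₀ = 352.8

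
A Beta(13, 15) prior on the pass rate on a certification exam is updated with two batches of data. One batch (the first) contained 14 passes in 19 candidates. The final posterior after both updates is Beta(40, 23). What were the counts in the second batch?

Because Beta–binomial updating is additive in the counts, the combined data contributed (α_post−α_prior, β_post−β_prior) successes and failures.
Total across both batches: 40−13=27 passes, 23−15=8 failures.
Subtract the first batch: 27−14=13 passes and 8−5=3 failures.

13 passes and 3 failures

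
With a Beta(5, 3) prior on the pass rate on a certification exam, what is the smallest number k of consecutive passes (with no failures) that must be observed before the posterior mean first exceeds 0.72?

k = 3

After k passes and 0 failures the posterior is Beta(5+k, 3), with mean (5+k)/(5+3+k).
Set (5+k)/(8+k) > 0.72 and solve: k > (0.72·8 − 5)/(1 − 0.72) = 2.714.
The smallest integer exceeding 2.714 is 3.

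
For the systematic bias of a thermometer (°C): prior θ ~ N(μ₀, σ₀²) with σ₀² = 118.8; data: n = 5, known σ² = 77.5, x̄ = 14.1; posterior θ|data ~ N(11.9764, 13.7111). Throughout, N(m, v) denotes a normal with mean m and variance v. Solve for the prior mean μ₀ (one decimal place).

The posterior mean is a precision-weighted average: μ_n = (τ₀μ₀ + τ_data·x̄)/(τ₀+τ_data), with τ₀=1/σ₀² and τ_data=n/σ².
Here τ₀ = 1/118.8 = 0.008418 and τ_data = 5/77.5 = 0.064516, so τ_n = 0.072934.
Rearranging for μ₀: μ₀ = (μ_n·τ_n − τ_data·x̄)/τ₀ = (11.9764·0.072934 − 0.064516·14.1) / 0.008418 = -0.036189/0.008418 ≈ -4.3.

μ₀ = -4.3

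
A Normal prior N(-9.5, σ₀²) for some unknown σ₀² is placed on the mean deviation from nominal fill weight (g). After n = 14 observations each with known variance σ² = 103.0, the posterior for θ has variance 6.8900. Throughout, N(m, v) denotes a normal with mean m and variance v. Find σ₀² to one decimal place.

For the Normal–Normal model with known σ², precisions add: τ_n = τ₀ + n/σ².
So 1/σ₀² = 1/6.8900 − 14/103.0 = 0.145138 − 0.135922 = 0.009216.
Hence σ₀² = 1/0.009216 ≈ 108.5.

σ₀² = 108.5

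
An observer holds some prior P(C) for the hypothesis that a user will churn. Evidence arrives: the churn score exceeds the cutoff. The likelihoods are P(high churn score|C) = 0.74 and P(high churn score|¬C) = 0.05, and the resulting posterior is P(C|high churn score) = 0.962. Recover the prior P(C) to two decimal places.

In odds form, posterior odds = prior odds × likelihood ratio, so prior odds = posterior odds ÷ LR.
Posterior odds = 0.962/(1−0.962) = 25.3158. LR = 0.74/0.05 = 14.8000.
Prior odds = 25.3158/14.8000 = 1.7105, so P(C) = 1.7105/(1+1.7105) ≈ 0.63.

P(C) = 0.63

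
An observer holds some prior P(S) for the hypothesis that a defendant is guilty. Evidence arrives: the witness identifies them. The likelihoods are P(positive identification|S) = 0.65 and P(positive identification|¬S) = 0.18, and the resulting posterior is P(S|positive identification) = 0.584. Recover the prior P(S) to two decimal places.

P(S) = 0.28

In odds form, posterior odds = prior odds × likelihood ratio, so prior odds = posterior odds ÷ LR.
Posterior odds = 0.584/(1−0.584) = 1.4038. LR = 0.65/0.18 = 3.6111.
Prior odds = 1.4038/3.6111 = 0.3887, so P(S) = 0.3887/(1+0.3887) ≈ 0.28.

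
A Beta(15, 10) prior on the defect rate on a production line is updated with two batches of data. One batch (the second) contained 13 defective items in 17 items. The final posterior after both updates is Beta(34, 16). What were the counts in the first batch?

6 defective items and 2 good items

Because Beta–binomial updating is additive in the counts, the combined data contributed (α_post−α_prior, β_post−β_prior) successes and failures.
Total across both batches: 34−15=19 defective items, 16−10=6 good items.
Subtract the second batch: 19−13=6 defective items and 6−4=2 good items.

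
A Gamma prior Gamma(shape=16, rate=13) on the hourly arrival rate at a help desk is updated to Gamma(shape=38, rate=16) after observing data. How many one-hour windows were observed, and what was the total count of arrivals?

Gamma–Poisson conjugacy: posterior shape = α + Σxᵢ, posterior rate = β + n.
Matching: Σxᵢ = 38 − 16 = 22 and n = 16 − 13 = 3.

n = 3 one-hour windows with total 22 arrivals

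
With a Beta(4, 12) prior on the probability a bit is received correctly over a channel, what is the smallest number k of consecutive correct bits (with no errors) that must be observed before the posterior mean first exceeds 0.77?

After k correct bits and 0 errors the posterior is Beta(4+k, 12), with mean (4+k)/(4+12+k).
Set (4+k)/(16+k) > 0.77 and solve: k > (0.77·16 − 4)/(1 − 0.77) = 36.174.
The smallest integer exceeding 36.174 is 37, and checking k=37: (41)/(53) = 0.7736 > 0.77.

k = 37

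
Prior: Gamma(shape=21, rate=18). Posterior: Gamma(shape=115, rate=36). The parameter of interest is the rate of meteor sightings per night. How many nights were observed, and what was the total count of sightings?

A Gamma(α, β) prior (rate parametrization) on a Poisson rate with n observations summing to S gives posterior Gamma(α+S, β+n).
Matching: Σxᵢ = 115 − 21 = 94 and n = 36 − 18 = 18.

n = 18 nights with total 94 sightings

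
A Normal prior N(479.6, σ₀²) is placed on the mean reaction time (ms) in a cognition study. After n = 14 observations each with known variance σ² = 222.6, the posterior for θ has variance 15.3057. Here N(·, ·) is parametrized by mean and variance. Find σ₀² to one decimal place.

σ₀² = 409.5

Posterior precision equals prior precision plus data precision: 1/σ_n² = 1/σ₀² + n/σ².
So 1/σ₀² = 1/15.3057 − 14/222.6 = 0.065335 − 0.062893 = 0.002442.
Hence σ₀² = 1/0.002442 ≈ 409.5.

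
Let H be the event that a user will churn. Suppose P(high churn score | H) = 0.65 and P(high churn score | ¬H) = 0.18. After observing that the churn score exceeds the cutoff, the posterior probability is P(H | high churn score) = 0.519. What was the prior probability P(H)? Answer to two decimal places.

P(H) = 0.23

Bayes' rule in odds form gives O(H|E) = O(H)·[P(E|H)/P(E|¬H)], hence O(H) = O(H|E)/LR.
Posterior odds = 0.519/(1−0.519) = 1.0790. LR = 0.65/0.18 = 3.6111.
Prior odds = 1.0790/3.6111 = 0.2988, so P(H) = 0.2988/(1+0.2988) ≈ 0.23.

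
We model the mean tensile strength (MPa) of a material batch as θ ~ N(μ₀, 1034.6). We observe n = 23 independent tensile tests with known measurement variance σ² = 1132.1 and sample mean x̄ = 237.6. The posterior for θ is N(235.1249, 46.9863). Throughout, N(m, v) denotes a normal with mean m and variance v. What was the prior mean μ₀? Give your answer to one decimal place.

The posterior mean is a precision-weighted average: μ_n = (τ₀μ₀ + τ_data·x̄)/(τ₀+τ_data), with τ₀=1/σ₀² and τ_data=n/σ².
Here τ₀ = 1/1034.6 = 0.000967 and τ_data = 23/1132.1 = 0.020316, so τ_n = 0.021283.
Rearranging for μ₀: μ₀ = (μ_n·τ_n − τ_data·x̄)/τ₀ = (235.1249·0.021283 − 0.020316·237.6) / 0.000967 = 0.177082/0.000967 ≈ 183.1.

μ₀ = 183.1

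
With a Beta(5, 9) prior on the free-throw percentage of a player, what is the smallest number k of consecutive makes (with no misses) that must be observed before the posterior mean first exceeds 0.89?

k = 68

After k makes and 0 misses the posterior is Beta(5+k, 9), with mean (5+k)/(5+9+k).
Set (5+k)/(14+k) > 0.89 and solve: k > (0.89·14 − 5)/(1 − 0.89) = 67.818.
The smallest integer exceeding 67.818 is 68.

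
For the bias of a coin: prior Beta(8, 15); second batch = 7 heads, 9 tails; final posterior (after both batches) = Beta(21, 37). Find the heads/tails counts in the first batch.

6 heads and 13 tails

Sequential conjugate updates are equivalent to a single update on the pooled data, so total successes = posterior α − prior α and total failures = posterior β − prior β.
Total across both batches: 21−8=13 heads, 37−15=22 tails.
Subtract the second batch: 13−7=6 heads and 22−9=13 tails.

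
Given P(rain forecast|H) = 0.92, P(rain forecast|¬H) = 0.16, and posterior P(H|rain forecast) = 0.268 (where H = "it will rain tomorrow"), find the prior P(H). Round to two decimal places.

P(H) = 0.06

Bayes' rule in odds form gives O(H|E) = O(H)·[P(E|H)/P(E|¬H)], hence O(H) = O(H|E)/LR.
Posterior odds = 0.268/(1−0.268) = 0.3661. LR = 0.92/0.16 = 5.7500.
Prior odds = 0.3661/5.7500 = 0.0637, so P(H) = 0.0637/(1+0.0637) ≈ 0.06.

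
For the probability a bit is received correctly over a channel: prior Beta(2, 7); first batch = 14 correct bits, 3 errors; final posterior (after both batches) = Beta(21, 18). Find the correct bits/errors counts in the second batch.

Sequential conjugate updates are equivalent to a single update on the pooled data, so total successes = posterior α − prior α and total failures = posterior β − prior β.
Total across both batches: 21−2=19 correct bits, 18−7=11 errors.
Subtract the first batch: 19−14=5 correct bits and 11−3=8 errors.

5 correct bits and 8 errors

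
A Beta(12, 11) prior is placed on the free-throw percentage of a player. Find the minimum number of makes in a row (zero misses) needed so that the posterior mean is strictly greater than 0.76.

k = 23

After k makes and 0 misses the posterior is Beta(12+k, 11), with mean (12+k)/(12+11+k).
Set (12+k)/(23+k) > 0.76 and solve: k > (0.76·23 − 12)/(1 − 0.76) = 22.833.
The smallest integer exceeding 22.833 is 23, and checking k=23: (35)/(46) = 0.7609 > 0.76.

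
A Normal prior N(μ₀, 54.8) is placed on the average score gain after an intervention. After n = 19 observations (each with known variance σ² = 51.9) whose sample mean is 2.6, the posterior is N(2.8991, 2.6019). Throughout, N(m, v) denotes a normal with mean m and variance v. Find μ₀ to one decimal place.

The posterior mean is a precision-weighted average: μ_n = (τ₀μ₀ + τ_data·x̄)/(τ₀+τ_data), with τ₀=1/σ₀² and τ_data=n/σ².
Here τ₀ = 1/54.8 = 0.018248 and τ_data = 19/51.9 = 0.366089, so τ_n = 0.384337.
Rearranging for μ₀: μ₀ = (μ_n·τ_n − τ_data·x̄)/τ₀ = (2.8991·0.384337 − 0.366089·2.6) / 0.018248 = 0.162400/0.018248 ≈ 8.9.

μ₀ = 8.9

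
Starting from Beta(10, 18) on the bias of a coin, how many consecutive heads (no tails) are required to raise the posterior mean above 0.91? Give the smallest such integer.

k = 173

After k heads and 0 tails the posterior is Beta(10+k, 18), with mean (10+k)/(10+18+k).
Set (10+k)/(28+k) > 0.91 and solve: k > (0.91·28 − 10)/(1 − 0.91) = 172.000.
The smallest integer exceeding 172.000 is 173.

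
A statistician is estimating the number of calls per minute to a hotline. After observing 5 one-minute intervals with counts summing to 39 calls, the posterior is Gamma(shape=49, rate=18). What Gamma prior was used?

Gamma–Poisson conjugacy: posterior shape = α + Σxᵢ, posterior rate = β + n.
So α = 49 − 39 = 10 and β = 18 − 5 = 13.

Gamma(shape=10, rate=13)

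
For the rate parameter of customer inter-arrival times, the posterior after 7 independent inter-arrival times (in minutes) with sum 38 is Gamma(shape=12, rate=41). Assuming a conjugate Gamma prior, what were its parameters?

For an exponential likelihood with a Gamma(α, β) prior on the rate, n observations with total T give posterior Gamma(α+n, β+T).
So α = 12 − 7 = 5 and β = 41 − 38 = 3.

Gamma(shape=5, rate=3)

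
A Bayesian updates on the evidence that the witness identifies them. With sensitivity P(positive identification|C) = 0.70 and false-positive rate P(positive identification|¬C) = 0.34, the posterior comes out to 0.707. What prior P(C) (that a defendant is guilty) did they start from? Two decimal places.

P(C) = 0.54

In odds form, posterior odds = prior odds × likelihood ratio, so prior odds = posterior odds ÷ LR.
Posterior odds = 0.707/(1−0.707) = 2.4130. LR = 0.70/0.34 = 2.0588.
Prior odds = 2.4130/2.0588 = 1.1720, so P(C) = 1.1720/(1+1.1720) ≈ 0.54.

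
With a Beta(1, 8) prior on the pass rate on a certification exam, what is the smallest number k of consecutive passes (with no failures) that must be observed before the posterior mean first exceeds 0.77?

k = 26

After k passes and 0 failures the posterior is Beta(1+k, 8), with mean (1+k)/(1+8+k).
Set (1+k)/(9+k) > 0.77 and solve: k > (0.77·9 − 1)/(1 − 0.77) = 25.783.
The smallest integer exceeding 25.783 is 26.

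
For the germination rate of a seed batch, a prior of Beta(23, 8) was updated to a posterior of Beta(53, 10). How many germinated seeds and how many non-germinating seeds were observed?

30 germinated seeds and 2 non-germinating seeds

Beta is conjugate to the binomial likelihood: posterior = Beta(α+s, β+f).
Match parameters: s=53−23=30, f=10−8=2.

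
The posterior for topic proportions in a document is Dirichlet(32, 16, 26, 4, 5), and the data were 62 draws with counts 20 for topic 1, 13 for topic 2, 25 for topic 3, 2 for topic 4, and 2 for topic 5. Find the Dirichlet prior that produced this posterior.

Dirichlet(12, 3, 1, 2, 3)

For a Dirichlet(α) prior with multinomial counts c, the posterior is Dirichlet(α + c) componentwise.
Subtract each count from the matching posterior parameter: 32−20=12, 16−13=3, 26−25=1, 4−2=2, 5−2=3.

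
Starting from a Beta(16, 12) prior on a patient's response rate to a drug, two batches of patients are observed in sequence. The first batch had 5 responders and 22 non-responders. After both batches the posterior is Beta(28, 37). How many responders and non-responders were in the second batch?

Sequential conjugate updates are equivalent to a single update on the pooled data, so total successes = posterior α − prior α and total failures = posterior β − prior β.
Total across both batches: 28−16=12 responders, 37−12=25 non-responders.
Subtract the first batch: 12−5=7 responders and 25−22=3 non-responders.

7 responders and 3 non-responders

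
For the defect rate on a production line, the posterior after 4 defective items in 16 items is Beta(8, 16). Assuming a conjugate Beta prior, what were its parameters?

Beta(4, 4)

Under Beta–binomial conjugacy the posterior parameters are (a+s, b+f).
So a = 8 − 4 = 4 and b = 16 − 12 = 4.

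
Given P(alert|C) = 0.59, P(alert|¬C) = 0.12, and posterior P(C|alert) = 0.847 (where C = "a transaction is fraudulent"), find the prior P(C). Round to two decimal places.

Bayes' rule in odds form gives O(C|E) = O(C)·[P(E|C)/P(E|¬C)], hence O(C) = O(C|E)/LR.
Posterior odds = 0.847/(1−0.847) = 5.5359. LR = 0.59/0.12 = 4.9167.
Prior odds = 5.5359/4.9167 = 1.1259, so P(C) = 1.1259/(1+1.1259) ≈ 0.53.

P(C) = 0.53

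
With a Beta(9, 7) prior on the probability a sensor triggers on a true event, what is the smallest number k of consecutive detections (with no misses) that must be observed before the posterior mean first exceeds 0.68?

k = 6

After k detections and 0 misses the posterior is Beta(9+k, 7), with mean (9+k)/(9+7+k).
Set (9+k)/(16+k) > 0.68 and solve: k > (0.68·16 − 9)/(1 − 0.68) = 5.875.
The smallest integer exceeding 5.875 is 6.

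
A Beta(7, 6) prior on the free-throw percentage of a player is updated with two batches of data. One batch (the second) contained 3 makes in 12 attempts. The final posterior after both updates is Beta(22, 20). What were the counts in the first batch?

12 makes and 5 misses

Sequential conjugate updates are equivalent to a single update on the pooled data, so total successes = posterior α − prior α and total failures = posterior β − prior β.
Total across both batches: 22−7=15 makes, 20−6=14 misses.
Subtract the second batch: 15−3=12 makes and 14−9=5 misses.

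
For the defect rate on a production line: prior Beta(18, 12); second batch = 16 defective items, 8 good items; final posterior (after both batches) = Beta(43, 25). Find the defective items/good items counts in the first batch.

9 defective items and 5 good items

Sequential conjugate updates are equivalent to a single update on the pooled data, so total successes = posterior α − prior α and total failures = posterior β − prior β.
Total across both batches: 43−18=25 defective items, 25−12=13 good items.
Subtract the second batch: 25−16=9 defective items and 13−8=5 good items.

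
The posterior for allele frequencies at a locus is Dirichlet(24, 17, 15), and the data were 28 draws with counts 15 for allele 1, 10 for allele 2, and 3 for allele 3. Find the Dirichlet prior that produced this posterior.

For a Dirichlet(α) prior with multinomial counts c, the posterior is Dirichlet(α + c) componentwise.
Subtract each count from the matching posterior parameter: 24−15=9, 17−10=7, 15−3=12.

Dirichlet(9, 7, 12)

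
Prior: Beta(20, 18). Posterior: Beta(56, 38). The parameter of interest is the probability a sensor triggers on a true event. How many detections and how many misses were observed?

36 detections and 20 misses

Under Beta–binomial conjugacy the posterior parameters are (α+s, β+f).
Match parameters: s=56−20=36, f=38−18=20.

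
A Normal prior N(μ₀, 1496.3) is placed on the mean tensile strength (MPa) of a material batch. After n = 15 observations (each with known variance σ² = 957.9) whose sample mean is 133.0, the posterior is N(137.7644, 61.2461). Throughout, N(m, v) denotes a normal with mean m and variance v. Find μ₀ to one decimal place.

The posterior mean is a precision-weighted average: μ_n = (τ₀μ₀ + τ_data·x̄)/(τ₀+τ_data), with τ₀=1/σ₀² and τ_data=n/σ².
Here τ₀ = 1/1496.3 = 0.000668 and τ_data = 15/957.9 = 0.015659, so τ_n = 0.016327.
Rearranging for μ₀: μ₀ = (μ_n·τ_n − τ_data·x̄)/τ₀ = (137.7644·0.016327 − 0.015659·133.0) / 0.000668 = 0.166632/0.000668 ≈ 249.4.

μ₀ = 249.4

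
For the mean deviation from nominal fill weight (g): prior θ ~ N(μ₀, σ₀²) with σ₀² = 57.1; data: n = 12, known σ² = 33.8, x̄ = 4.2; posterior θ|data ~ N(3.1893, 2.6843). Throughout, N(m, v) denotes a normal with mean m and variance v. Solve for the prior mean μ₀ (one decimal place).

μ₀ = -17.3

With known observation variance, the Normal–Normal posterior has precision τ_n = τ₀ + n/σ² and mean μ_n = (τ₀μ₀ + (n/σ²)x̄)/τ_n.
Here τ₀ = 1/57.1 = 0.017513 and τ_data = 12/33.8 = 0.355030, so τ_n = 0.372543.
Rearranging for μ₀: μ₀ = (μ_n·τ_n − τ_data·x̄)/τ₀ = (3.1893·0.372543 − 0.355030·4.2) / 0.017513 = -0.302975/0.017513 ≈ -17.3.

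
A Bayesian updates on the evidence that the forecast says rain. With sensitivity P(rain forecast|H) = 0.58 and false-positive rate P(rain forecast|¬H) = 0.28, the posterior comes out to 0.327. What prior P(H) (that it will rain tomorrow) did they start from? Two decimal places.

P(H) = 0.19

Bayes' rule in odds form gives O(H|E) = O(H)·[P(E|H)/P(E|¬H)], hence O(H) = O(H|E)/LR.
Posterior odds = 0.327/(1−0.327) = 0.4859. LR = 0.58/0.28 = 2.0714.
Prior odds = 0.4859/2.0714 = 0.2346, so P(H) = 0.2346/(1+0.2346) ≈ 0.19.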